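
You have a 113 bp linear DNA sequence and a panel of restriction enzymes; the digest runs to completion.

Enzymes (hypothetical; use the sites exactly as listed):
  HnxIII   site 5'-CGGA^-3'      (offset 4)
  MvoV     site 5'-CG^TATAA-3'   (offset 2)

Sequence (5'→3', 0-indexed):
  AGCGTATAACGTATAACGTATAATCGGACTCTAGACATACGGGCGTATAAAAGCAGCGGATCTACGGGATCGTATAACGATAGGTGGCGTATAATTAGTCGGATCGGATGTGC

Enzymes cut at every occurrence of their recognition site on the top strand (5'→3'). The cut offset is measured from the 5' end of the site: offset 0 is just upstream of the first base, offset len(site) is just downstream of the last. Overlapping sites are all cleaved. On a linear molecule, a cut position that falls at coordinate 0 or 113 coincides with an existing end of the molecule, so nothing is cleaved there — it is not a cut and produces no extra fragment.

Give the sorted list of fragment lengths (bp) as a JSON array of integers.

[4,5,5,7,7,10,12,14,15,17,17]

Scan for sites:
  HnxIII (CGGA, off=4): starts [24, 56, 99, 104] → cuts [28, 60, 103, 108]
  MvoV (CGTATAA, off=2): starts [2, 9, 16, 43, 70, 87] → cuts [4, 11, 18, 45, 72, 89]

All cut coordinates (distinct, sorted): [4, 11, 18, 28, 45, 60, 72, 89, 103, 108]

Fragment lengths:
  [0,4): 4 bp
  [4,11): 7 bp
  [11,18): 7 bp
  [18,28): 10 bp
  [28,45): 17 bp
  [45,60): 15 bp
  [60,72): 12 bp
  [72,89): 17 bp
  [89,103): 14 bp
  [103,108): 5 bp
  [108,113): 5 bp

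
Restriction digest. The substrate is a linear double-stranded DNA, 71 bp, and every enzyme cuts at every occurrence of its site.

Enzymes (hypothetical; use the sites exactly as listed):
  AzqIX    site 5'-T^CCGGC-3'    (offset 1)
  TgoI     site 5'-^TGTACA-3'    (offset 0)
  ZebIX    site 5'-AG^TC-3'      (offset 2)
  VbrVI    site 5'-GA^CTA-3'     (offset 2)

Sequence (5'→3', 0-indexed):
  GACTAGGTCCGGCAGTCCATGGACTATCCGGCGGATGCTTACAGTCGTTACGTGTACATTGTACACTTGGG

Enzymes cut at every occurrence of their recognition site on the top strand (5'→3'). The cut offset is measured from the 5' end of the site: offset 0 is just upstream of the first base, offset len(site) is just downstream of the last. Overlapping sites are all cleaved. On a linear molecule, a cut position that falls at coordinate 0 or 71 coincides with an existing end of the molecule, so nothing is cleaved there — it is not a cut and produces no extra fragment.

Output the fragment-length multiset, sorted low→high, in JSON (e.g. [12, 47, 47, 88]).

[2,4,6,7,7,8,8,12,17]

Site scan:
  AzqIX TCCGGC/1: at [7, 26] ⇒ [8, 27]
  TgoI TGTACA/0: at [52, 59] ⇒ [52, 59]
  ZebIX AGTC/2: at [13, 42] ⇒ [15, 44]
  VbrVI GACTA/2: at [0, 21] ⇒ [2, 23]

Pooled cuts: [2, 8, 15, 23, 27, 44, 52, 59]

Fragment lengths:
  [0,2): 2 bp
  [2,8): 6 bp
  [8,15): 7 bp
  [15,23): 8 bp
  [23,27): 4 bp
  [27,44): 17 bp
  [44,52): 8 bp
  [52,59): 7 bp
  [59,71): 12 bp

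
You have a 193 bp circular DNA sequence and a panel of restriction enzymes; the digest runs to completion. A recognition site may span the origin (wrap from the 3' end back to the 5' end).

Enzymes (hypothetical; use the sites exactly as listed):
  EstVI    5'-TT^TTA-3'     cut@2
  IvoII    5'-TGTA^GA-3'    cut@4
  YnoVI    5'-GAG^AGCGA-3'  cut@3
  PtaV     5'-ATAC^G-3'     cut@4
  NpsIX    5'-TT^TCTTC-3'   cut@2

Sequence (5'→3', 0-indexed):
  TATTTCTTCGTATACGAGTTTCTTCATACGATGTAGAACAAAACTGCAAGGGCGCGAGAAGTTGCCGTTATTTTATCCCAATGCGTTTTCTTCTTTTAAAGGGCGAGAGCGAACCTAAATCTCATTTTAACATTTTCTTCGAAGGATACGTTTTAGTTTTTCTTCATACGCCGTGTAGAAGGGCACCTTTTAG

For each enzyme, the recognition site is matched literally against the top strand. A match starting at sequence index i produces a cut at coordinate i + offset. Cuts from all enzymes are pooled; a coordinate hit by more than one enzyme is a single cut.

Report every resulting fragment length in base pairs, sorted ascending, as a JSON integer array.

Site scan:
  EstVI (TTTTA, off=2): starts [70, 93, 124, 150, 187] → cuts [72, 95, 126, 152, 189]
  IvoII (TGTAGA, off=4): starts [31, 173] → cuts [35, 177]
  YnoVI (GAGAGCGA, off=3): starts [104] → cuts [107]
  PtaV (ATACG, off=4): starts [11, 25, 145, 165] → cuts [15, 29, 149, 169]
  NpsIX (TTTCTTC, off=2): starts [2, 18, 86, 133, 158] → cuts [4, 20, 88, 135, 160]

Pooled cuts: [4, 15, 20, 29, 35, 72, 88, 95, 107, 126, 135, 149, 152, 160, 169, 177, 189]

Fragments:
  4→15: 11 bp
  15→20: 5 bp
  20→29: 9 bp
  29→35: 6 bp
  35→72: 37 bp
  72→88: 16 bp
  88→95: 7 bp
  95→107: 12 bp
  107→126: 19 bp
  126→135: 9 bp
  135→149: 14 bp
  149→152: 3 bp
  152→160: 8 bp
  160→169: 9 bp
  169→177: 8 bp
  177→189: 12 bp
  189→4 (wrap): 193-189+4 = 8 bp

[3,5,6,7,8,8,8,9,9,9,11,12,12,14,16,19,37]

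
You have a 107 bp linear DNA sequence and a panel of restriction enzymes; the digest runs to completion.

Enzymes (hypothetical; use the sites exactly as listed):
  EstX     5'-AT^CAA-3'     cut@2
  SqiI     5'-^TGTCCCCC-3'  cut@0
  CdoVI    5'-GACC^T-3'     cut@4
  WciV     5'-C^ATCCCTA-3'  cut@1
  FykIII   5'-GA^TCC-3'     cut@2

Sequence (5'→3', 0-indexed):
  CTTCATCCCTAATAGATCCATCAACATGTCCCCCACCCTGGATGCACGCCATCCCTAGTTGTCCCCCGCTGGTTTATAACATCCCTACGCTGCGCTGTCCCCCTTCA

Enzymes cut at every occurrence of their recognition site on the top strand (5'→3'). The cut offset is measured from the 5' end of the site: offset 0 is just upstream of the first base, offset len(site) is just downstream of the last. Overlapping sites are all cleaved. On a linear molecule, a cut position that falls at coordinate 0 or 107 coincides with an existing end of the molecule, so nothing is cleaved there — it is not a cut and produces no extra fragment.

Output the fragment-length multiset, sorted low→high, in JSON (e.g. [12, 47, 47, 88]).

Site scan:
  EstX (ATCAA, off=2): starts [19] → cuts [21]
  SqiI (TGTCCCCC, off=0): starts [26, 59, 95] → cuts [26, 59, 95]
  CdoVI (GACCT, off=4): no sites
  WciV (CATCCCTA, off=1): starts [3, 49, 79] → cuts [4, 50, 80]
  FykIII (GATCC, off=2): starts [14] → cuts [16]

All cut coordinates (distinct, sorted): [4, 16, 21, 26, 50, 59, 80, 95]

Fragment lengths:
  [0,4): 4 bp
  [4,16): 12 bp
  [16,21): 5 bp
  [21,26): 5 bp
  [26,50): 24 bp
  [50,59): 9 bp
  [59,80): 21 bp
  [80,95): 15 bp
  [95,107): 12 bp

[4,5,5,9,12,12,15,21,24]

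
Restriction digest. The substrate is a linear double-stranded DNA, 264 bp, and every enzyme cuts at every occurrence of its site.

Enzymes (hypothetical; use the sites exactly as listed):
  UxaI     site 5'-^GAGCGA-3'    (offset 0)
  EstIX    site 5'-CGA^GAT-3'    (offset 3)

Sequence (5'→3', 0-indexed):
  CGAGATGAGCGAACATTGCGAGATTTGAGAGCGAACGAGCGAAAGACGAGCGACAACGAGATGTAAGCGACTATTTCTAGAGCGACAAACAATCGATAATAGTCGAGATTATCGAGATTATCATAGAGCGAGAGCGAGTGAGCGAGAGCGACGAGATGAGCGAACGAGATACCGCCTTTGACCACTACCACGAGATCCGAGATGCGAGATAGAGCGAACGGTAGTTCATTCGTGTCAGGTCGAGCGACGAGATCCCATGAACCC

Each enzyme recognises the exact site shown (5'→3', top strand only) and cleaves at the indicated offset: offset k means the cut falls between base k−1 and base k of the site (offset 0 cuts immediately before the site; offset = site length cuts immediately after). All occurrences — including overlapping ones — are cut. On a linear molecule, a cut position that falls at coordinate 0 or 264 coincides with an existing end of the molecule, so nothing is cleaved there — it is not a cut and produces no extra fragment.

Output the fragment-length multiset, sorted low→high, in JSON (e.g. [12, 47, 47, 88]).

Site scan:
  UxaI GAGCGA/0: at [6, 28, 36, 47, 79, 125, 131, 139, 145, 157, 211, 241] ⇒ [6, 28, 36, 47, 79, 125, 131, 139, 145, 157, 211, 241]
  EstIX CGAGAT/3: at [0, 18, 56, 103, 112, 151, 164, 190, 197, 204, 247] ⇒ [3, 21, 59, 106, 115, 154, 167, 193, 200, 207, 250]

All cut coordinates (distinct, sorted): [3, 6, 21, 28, 36, 47, 59, 79, 106, 115, 125, 131, 139, 145, 154, 157, 167, 193, 200, 207, 211, 241, 250]

Fragment lengths:
  [0,3): 3 bp
  [3,6): 3 bp
  [6,21): 15 bp
  [21,28): 7 bp
  [28,36): 8 bp
  [36,47): 11 bp
  [47,59): 12 bp
  [59,79): 20 bp
  [79,106): 27 bp
  [106,115): 9 bp
  [115,125): 10 bp
  [125,131): 6 bp
  [131,139): 8 bp
  [139,145): 6 bp
  [145,154): 9 bp
  [154,157): 3 bp
  [157,167): 10 bp
  [167,193): 26 bp
  [193,200): 7 bp
  [200,207): 7 bp
  [207,211): 4 bp
  [211,241): 30 bp
  [241,250): 9 bp
  [250,264): 14 bp

[3,3,3,4,6,6,7,7,7,8,8,9,9,9,10,10,11,12,14,15,20,26,27,30]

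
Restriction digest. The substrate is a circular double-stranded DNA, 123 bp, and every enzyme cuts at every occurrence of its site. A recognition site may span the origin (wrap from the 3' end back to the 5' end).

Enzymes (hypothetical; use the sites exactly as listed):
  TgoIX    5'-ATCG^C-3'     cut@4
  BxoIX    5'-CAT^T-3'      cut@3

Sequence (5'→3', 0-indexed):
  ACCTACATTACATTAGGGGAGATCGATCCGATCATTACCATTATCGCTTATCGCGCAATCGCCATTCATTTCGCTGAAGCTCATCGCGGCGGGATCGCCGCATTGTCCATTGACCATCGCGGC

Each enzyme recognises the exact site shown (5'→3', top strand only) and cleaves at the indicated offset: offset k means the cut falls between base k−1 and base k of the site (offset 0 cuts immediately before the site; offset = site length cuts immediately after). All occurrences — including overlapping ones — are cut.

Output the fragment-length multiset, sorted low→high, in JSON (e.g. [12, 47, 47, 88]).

[4,4,5,5,6,6,7,7,8,9,11,12,17,22]

Scan for sites:
  TgoIX (ATCGC, off=4): starts [42, 49, 57, 82, 93, 115] → cuts [46, 53, 61, 86, 97, 119]
  BxoIX (CATT, off=3): starts [5, 10, 32, 38, 62, 66, 100, 107] → cuts [8, 13, 35, 41, 65, 69, 103, 110]

All cut coordinates (distinct, sorted): [8, 13, 35, 41, 46, 53, 61, 65, 69, 86, 97, 103, 110, 119]

Fragments:
  8→13: 5 bp
  13→35: 22 bp
  35→41: 6 bp
  41→46: 5 bp
  46→53: 7 bp
  53→61: 8 bp
  61→65: 4 bp
  65→69: 4 bp
  69→86: 17 bp
  86→97: 11 bp
  97→103: 6 bp
  103→110: 7 bp
  110→119: 9 bp
  119→8 (wrap): 123-119+8 = 12 bp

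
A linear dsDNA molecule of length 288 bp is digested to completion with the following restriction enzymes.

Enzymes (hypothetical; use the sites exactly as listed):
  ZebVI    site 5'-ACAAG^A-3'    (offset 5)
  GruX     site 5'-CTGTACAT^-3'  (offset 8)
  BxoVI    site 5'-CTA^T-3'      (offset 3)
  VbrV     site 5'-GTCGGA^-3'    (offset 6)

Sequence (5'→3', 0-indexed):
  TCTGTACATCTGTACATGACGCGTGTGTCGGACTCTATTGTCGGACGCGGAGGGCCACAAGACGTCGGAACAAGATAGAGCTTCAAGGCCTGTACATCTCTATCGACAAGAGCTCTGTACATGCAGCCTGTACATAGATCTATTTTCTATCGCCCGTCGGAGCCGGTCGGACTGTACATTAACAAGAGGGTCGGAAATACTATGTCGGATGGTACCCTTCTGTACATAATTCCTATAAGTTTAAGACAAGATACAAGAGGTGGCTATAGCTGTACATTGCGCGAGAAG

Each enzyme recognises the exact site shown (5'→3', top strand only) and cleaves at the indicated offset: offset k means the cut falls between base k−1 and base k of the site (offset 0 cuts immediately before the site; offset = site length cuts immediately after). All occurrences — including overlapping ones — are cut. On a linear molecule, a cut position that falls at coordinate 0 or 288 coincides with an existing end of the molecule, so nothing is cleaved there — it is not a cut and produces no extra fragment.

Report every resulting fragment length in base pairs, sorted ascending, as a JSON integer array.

Site scan:
  ZebVI (ACAAGA, off=5): starts [56, 69, 105, 181, 245, 252] → cuts [61, 74, 110, 186, 250, 257]
  GruX (CTGTACAT, off=8): starts [1, 9, 89, 114, 127, 171, 219, 269] → cuts [9, 17, 97, 122, 135, 179, 227, 277]
  BxoVI (CTAT, off=3): starts [34, 99, 139, 146, 199, 232, 263] → cuts [37, 102, 142, 149, 202, 235, 266]
  VbrV (GTCGGA, off=6): starts [26, 39, 63, 155, 165, 189, 203] → cuts [32, 45, 69, 161, 171, 195, 209]

Pooled cuts: [9, 17, 32, 37, 45, 61, 69, 74, 97, 102, 110, 122, 135, 142, 149, 161, 171, 179, 186, 195, 202, 209, 227, 235, 250, 257, 266, 277]

Fragment lengths:
  [0,9): 9 bp
  [9,17): 8 bp
  [17,32): 15 bp
  [32,37): 5 bp
  [37,45): 8 bp
  [45,61): 16 bp
  [61,69): 8 bp
  [69,74): 5 bp
  [74,97): 23 bp
  [97,102): 5 bp
  [102,110): 8 bp
  [110,122): 12 bp
  [122,135): 13 bp
  [135,142): 7 bp
  [142,149): 7 bp
  [149,161): 12 bp
  [161,171): 10 bp
  [171,179): 8 bp
  [179,186): 7 bp
  [186,195): 9 bp
  [195,202): 7 bp
  [202,209): 7 bp
  [209,227): 18 bp
  [227,235): 8 bp
  [235,250): 15 bp
  [250,257): 7 bp
  [257,266): 9 bp
  [266,277): 11 bp
  [277,288): 11 bp

[5,5,5,7,7,7,7,7,7,8,8,8,8,8,8,9,9,9,10,11,11,12,12,13,15,15,16,18,23]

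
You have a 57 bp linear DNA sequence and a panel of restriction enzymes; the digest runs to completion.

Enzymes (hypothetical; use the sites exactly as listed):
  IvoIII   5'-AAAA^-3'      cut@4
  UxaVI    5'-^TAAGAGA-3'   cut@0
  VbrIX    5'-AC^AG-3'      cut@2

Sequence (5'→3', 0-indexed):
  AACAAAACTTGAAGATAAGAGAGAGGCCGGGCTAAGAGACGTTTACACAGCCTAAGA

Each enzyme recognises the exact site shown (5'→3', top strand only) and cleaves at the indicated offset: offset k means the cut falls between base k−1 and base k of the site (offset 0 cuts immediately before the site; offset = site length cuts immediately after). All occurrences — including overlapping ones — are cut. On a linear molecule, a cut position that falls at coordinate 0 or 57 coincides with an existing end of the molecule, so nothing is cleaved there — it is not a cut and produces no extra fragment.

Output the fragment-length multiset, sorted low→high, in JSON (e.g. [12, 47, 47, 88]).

Site scan:
  IvoIII AAAA/4: at [3] ⇒ [7]
  UxaVI TAAGAGA/0: at [15, 32] ⇒ [15, 32]
  VbrIX ACAG/2: at [46] ⇒ [48]

All cut coordinates (distinct, sorted): [7, 15, 32, 48]

Fragment lengths:
  [0,7): 7 bp
  [7,15): 8 bp
  [15,32): 17 bp
  [32,48): 16 bp
  [48,57): 9 bp

[7,8,9,16,17]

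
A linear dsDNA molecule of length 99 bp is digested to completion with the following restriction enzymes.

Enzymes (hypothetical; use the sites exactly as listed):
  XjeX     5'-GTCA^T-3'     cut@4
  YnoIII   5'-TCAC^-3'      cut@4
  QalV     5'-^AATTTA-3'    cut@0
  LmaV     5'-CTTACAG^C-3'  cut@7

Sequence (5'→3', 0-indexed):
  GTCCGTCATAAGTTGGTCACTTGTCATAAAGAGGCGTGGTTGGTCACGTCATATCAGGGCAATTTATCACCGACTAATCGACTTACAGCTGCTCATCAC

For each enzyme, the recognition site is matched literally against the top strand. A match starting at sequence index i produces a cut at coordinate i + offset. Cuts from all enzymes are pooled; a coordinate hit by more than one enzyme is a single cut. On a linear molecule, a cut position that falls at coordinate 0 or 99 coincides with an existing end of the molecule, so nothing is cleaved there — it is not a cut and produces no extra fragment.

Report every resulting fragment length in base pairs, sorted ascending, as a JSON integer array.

Site scan:
  XjeX GTCAT/4: at [4, 22, 47] ⇒ [8, 26, 51]
  YnoIII TCAC/4: at [16, 43, 66, 95] ⇒ [20, 47, 70] (position 99 is a terminus of the linear molecule — no cut)
  QalV AATTTA/0: at [60] ⇒ [60]
  LmaV CTTACAGC/7: at [81] ⇒ [88]

Pooled cuts: [8, 20, 26, 47, 51, 60, 70, 88]

Fragments:
  [0,8): 8 bp
  [8,20): 12 bp
  [20,26): 6 bp
  [26,47): 21 bp
  [47,51): 4 bp
  [51,60): 9 bp
  [60,70): 10 bp
  [70,88): 18 bp
  [88,99): 11 bp

[4,6,8,9,10,11,12,18,21]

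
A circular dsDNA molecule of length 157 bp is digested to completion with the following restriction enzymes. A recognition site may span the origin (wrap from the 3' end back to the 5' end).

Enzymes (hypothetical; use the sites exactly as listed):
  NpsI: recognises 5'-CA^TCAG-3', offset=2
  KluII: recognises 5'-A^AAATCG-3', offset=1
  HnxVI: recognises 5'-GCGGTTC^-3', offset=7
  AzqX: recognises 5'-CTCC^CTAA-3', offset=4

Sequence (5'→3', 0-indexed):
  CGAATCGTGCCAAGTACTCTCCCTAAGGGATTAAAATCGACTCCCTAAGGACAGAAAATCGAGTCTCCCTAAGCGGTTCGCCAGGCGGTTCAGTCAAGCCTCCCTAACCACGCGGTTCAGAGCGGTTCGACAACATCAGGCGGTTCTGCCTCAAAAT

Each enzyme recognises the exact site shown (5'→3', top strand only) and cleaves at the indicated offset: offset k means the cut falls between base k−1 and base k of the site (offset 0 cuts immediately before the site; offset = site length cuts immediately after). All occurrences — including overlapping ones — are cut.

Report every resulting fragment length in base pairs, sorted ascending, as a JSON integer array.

[7,7,10,11,11,11,11,11,12,12,13,15,26]

Per-enzyme occurrences:
  NpsI CATCAG/2: at [133] ⇒ [135]
  KluII AAAATCG/1: at [32, 54, 152] ⇒ [33, 55, 153]
  HnxVI GCGGTTC/7: at [72, 84, 111, 121, 139] ⇒ [79, 91, 118, 128, 146]
  AzqX CTCCCTAA/4: at [18, 40, 64, 99] ⇒ [22, 44, 68, 103]

All cut coordinates (distinct, sorted): [22, 33, 44, 55, 68, 79, 91, 103, 118, 128, 135, 146, 153]

Fragments:
  22→33: 11 bp
  33→44: 11 bp
  44→55: 11 bp
  55→68: 13 bp
  68→79: 11 bp
  79→91: 12 bp
  91→103: 12 bp
  103→118: 15 bp
  118→128: 10 bp
  128→135: 7 bp
  135→146: 11 bp
  146→153: 7 bp
  153→22 (wrap): 157-153+22 = 26 bp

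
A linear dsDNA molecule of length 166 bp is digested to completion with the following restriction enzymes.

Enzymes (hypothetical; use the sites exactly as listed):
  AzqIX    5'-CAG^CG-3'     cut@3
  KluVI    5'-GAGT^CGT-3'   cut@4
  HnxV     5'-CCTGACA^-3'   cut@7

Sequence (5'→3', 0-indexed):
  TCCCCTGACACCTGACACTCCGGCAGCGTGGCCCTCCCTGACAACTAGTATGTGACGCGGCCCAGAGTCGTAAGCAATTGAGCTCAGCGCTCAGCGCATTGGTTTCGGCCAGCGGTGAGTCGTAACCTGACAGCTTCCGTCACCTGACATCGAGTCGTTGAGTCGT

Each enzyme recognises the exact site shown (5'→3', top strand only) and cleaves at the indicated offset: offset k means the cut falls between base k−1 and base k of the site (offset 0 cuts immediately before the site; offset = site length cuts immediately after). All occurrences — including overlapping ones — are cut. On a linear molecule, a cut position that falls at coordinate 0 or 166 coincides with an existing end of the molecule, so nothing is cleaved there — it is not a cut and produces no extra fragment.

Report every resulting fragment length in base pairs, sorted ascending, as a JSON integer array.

[3,6,7,7,8,8,9,10,12,17,17,18,19,25]

Scan for sites:
  AzqIX (CAGCG, off=3): starts [23, 84, 91, 109] → cuts [26, 87, 94, 112]
  KluVI (GAGTCGT, off=4): starts [64, 116, 151, 159] → cuts [68, 120, 155, 163]
  HnxV (CCTGACA, off=7): starts [3, 10, 36, 125, 142] → cuts [10, 17, 43, 132, 149]

Pooled cuts: [10, 17, 26, 43, 68, 87, 94, 112, 120, 132, 149, 155, 163]

Fragments:
  [0,10): 10 bp
  [10,17): 7 bp
  [17,26): 9 bp
  [26,43): 17 bp
  [43,68): 25 bp
  [68,87): 19 bp
  [87,94): 7 bp
  [94,112): 18 bp
  [112,120): 8 bp
  [120,132): 12 bp
  [132,149): 17 bp
  [149,155): 6 bp
  [155,163): 8 bp
  [163,166): 3 bp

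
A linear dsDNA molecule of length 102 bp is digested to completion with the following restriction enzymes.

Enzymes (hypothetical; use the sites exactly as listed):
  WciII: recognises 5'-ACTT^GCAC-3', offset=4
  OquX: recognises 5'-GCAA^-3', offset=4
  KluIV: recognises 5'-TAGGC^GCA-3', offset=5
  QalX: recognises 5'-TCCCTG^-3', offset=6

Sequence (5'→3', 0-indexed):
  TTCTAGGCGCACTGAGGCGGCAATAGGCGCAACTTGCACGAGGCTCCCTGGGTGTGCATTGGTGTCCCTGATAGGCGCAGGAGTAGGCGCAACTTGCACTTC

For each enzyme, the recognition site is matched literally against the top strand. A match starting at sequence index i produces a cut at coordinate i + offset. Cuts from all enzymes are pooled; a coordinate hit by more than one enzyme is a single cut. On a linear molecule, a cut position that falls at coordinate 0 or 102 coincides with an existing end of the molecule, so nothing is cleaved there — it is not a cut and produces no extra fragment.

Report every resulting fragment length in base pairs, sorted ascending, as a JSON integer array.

Per-enzyme occurrences:
  WciII (ACTTGCAC, off=4): starts [31, 91] → cuts [35, 95]
  OquX (GCAA, off=4): starts [19, 28, 88] → cuts [23, 32, 92]
  KluIV (TAGGCGCA, off=5): starts [3, 23, 71, 83] → cuts [8, 28, 76, 88]
  QalX (TCCCTG, off=6): starts [44, 64] → cuts [50, 70]

All cut coordinates (distinct, sorted): [8, 23, 28, 32, 35, 50, 70, 76, 88, 92, 95]

Fragments:
  [0,8): 8 bp
  [8,23): 15 bp
  [23,28): 5 bp
  [28,32): 4 bp
  [32,35): 3 bp
  [35,50): 15 bp
  [50,70): 20 bp
  [70,76): 6 bp
  [76,88): 12 bp
  [88,92): 4 bp
  [92,95): 3 bp
  [95,102): 7 bp

[3,3,4,4,5,6,7,8,12,15,15,20]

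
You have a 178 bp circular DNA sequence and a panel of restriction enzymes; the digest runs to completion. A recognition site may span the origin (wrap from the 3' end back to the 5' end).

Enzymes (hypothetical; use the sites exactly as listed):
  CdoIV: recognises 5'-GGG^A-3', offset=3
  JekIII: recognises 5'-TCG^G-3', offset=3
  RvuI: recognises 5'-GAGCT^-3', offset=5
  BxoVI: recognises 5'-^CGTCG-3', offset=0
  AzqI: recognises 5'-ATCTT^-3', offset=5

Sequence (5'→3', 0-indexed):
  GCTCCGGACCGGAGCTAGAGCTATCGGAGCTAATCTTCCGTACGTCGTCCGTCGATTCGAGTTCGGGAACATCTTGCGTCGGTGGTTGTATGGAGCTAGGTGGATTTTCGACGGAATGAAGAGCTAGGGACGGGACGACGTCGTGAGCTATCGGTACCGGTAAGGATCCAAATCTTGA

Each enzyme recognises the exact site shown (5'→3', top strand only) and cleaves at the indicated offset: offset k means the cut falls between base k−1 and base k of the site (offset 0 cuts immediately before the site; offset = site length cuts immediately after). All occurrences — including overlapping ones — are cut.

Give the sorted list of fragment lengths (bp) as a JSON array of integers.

[1,2,4,4,4,4,5,5,5,5,5,6,6,7,8,11,13,16,16,23,28]

Site scan:
  CdoIV GGGA/3: at [64, 126, 131] ⇒ [67, 129, 134]
  JekIII TCGG/3: at [23, 62, 78, 150] ⇒ [26, 65, 81, 153]
  RvuI GAGCT/5: at [11, 17, 26, 92, 120, 144, 176] ⇒ [3, 16, 22, 31, 97, 125, 149]
  BxoVI CGTCG/0: at [42, 49, 76, 138] ⇒ [42, 49, 76, 138]
  AzqI ATCTT/5: at [32, 70, 171] ⇒ [37, 75, 176]

All cut coordinates (distinct, sorted): [3, 16, 22, 26, 31, 37, 42, 49, 65, 67, 75, 76, 81, 97, 125, 129, 134, 138, 149, 153, 176]

Fragments:
  3→16: 13 bp
  16→22: 6 bp
  22→26: 4 bp
  26→31: 5 bp
  31→37: 6 bp
  37→42: 5 bp
  42→49: 7 bp
  49→65: 16 bp
  65→67: 2 bp
  67→75: 8 bp
  75→76: 1 bp
  76→81: 5 bp
  81→97: 16 bp
  97→125: 28 bp
  125→129: 4 bp
  129→134: 5 bp
  134→138: 4 bp
  138→149: 11 bp
  149→153: 4 bp
  153→176: 23 bp
  176→3 (wrap): 178-176+3 = 5 bp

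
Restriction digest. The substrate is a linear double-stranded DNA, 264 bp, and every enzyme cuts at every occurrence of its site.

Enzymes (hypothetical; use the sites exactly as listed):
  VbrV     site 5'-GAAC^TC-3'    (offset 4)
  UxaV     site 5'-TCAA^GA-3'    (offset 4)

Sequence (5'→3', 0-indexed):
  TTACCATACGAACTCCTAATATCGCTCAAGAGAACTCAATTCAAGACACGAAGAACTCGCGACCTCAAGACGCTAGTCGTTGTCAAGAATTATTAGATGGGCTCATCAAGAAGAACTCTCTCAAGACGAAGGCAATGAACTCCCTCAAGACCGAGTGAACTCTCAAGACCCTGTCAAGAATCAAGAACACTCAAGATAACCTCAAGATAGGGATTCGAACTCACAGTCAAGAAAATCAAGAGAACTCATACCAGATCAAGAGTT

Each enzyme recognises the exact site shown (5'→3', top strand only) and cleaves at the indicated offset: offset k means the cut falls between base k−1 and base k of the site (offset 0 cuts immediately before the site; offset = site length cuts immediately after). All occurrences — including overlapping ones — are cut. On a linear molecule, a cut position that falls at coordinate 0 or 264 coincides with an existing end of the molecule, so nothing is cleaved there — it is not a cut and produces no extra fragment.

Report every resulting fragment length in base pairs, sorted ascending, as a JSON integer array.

Per-enzyme occurrences:
  VbrV GAACTC/4: at [9, 31, 52, 112, 136, 156, 216, 241] ⇒ [13, 35, 56, 116, 140, 160, 220, 245]
  UxaV TCAAGA/4: at [25, 40, 64, 82, 105, 120, 144, 162, 173, 180, 190, 201, 226, 235, 255] ⇒ [29, 44, 68, 86, 109, 124, 148, 166, 177, 184, 194, 205, 230, 239, 259]

All cut coordinates (distinct, sorted): [13, 29, 35, 44, 56, 68, 86, 109, 116, 124, 140, 148, 160, 166, 177, 184, 194, 205, 220, 230, 239, 245, 259]

Fragment lengths:
  [0,13): 13 bp
  [13,29): 16 bp
  [29,35): 6 bp
  [35,44): 9 bp
  [44,56): 12 bp
  [56,68): 12 bp
  [68,86): 18 bp
  [86,109): 23 bp
  [109,116): 7 bp
  [116,124): 8 bp
  [124,140): 16 bp
  [140,148): 8 bp
  [148,160): 12 bp
  [160,166): 6 bp
  [166,177): 11 bp
  [177,184): 7 bp
  [184,194): 10 bp
  [194,205): 11 bp
  [205,220): 15 bp
  [220,230): 10 bp
  [230,239): 9 bp
  [239,245): 6 bp
  [245,259): 14 bp
  [259,264): 5 bp

[5,6,6,6,7,7,8,8,9,9,10,10,11,11,12,12,12,13,14,15,16,16,18,23]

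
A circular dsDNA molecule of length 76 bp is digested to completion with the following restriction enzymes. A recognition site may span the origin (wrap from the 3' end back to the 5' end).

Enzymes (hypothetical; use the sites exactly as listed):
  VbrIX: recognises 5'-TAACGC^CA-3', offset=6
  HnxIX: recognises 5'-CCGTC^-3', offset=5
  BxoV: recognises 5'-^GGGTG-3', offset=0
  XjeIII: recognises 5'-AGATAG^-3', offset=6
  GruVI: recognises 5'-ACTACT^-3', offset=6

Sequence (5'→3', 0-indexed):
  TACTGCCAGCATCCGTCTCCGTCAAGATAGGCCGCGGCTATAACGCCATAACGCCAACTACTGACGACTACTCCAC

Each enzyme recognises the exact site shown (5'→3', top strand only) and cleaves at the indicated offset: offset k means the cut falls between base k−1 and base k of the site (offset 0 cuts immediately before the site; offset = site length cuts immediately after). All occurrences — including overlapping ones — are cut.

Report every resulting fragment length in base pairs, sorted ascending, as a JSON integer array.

Site scan:
  VbrIX (TAACGCCA, off=6): starts [40, 48] → cuts [46, 54]
  HnxIX (CCGTC, off=5): starts [12, 18] → cuts [17, 23]
  BxoV (GGGTG, off=0): no sites
  XjeIII (AGATAG, off=6): starts [24] → cuts [30]
  GruVI (ACTACT, off=6): starts [56, 66, 74] → cuts [4, 62, 72]

All cut coordinates (distinct, sorted): [4, 17, 23, 30, 46, 54, 62, 72]

Fragment lengths:
  4→17: 13 bp
  17→23: 6 bp
  23→30: 7 bp
  30→46: 16 bp
  46→54: 8 bp
  54→62: 8 bp
  62→72: 10 bp
  72→4 (wrap): 76-72+4 = 8 bp

[6,7,8,8,8,10,13,16]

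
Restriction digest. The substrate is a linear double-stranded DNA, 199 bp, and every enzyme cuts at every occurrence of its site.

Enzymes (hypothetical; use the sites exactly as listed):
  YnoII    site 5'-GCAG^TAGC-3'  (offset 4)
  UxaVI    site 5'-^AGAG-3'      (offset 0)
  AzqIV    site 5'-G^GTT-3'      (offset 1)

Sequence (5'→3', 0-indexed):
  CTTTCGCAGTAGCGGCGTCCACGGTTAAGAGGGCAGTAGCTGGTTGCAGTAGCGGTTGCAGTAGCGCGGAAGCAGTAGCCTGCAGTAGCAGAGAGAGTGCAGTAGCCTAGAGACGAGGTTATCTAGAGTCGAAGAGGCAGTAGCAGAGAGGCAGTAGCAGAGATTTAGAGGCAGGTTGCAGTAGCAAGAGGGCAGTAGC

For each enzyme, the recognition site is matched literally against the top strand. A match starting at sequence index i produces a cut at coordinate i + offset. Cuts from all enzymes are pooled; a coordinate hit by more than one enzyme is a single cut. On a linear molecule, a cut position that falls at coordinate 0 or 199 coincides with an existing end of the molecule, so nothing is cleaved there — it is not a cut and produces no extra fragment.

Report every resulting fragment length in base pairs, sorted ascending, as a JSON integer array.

Scan for sites:
  YnoII GCAGTAGC/4: at [5, 32, 45, 57, 71, 81, 98, 136, 150, 177, 191] ⇒ [9, 36, 49, 61, 75, 85, 102, 140, 154, 181, 195]
  UxaVI AGAG/0: at [27, 89, 91, 93, 108, 124, 132, 144, 146, 158, 166, 186] ⇒ [27, 89, 91, 93, 108, 124, 132, 144, 146, 158, 166, 186]
  AzqIV GGTT/1: at [22, 41, 53, 116, 173] ⇒ [23, 42, 54, 117, 174]

Pooled cuts: [9, 23, 27, 36, 42, 49, 54, 61, 75, 85, 89, 91, 93, 102, 108, 117, 124, 132, 140, 144, 146, 154, 158, 166, 174, 181, 186, 195]

Fragment lengths:
  [0,9): 9 bp
  [9,23): 14 bp
  [23,27): 4 bp
  [27,36): 9 bp
  [36,42): 6 bp
  [42,49): 7 bp
  [49,54): 5 bp
  [54,61): 7 bp
  [61,75): 14 bp
  [75,85): 10 bp
  [85,89): 4 bp
  [89,91): 2 bp
  [91,93): 2 bp
  [93,102): 9 bp
  [102,108): 6 bp
  [108,117): 9 bp
  [117,124): 7 bp
  [124,132): 8 bp
  [132,140): 8 bp
  [140,144): 4 bp
  [144,146): 2 bp
  [146,154): 8 bp
  [154,158): 4 bp
  [158,166): 8 bp
  [166,174): 8 bp
  [174,181): 7 bp
  [181,186): 5 bp
  [186,195): 9 bp
  [195,199): 4 bp

[2,2,2,4,4,4,4,4,5,5,6,6,7,7,7,7,8,8,8,8,8,9,9,9,9,9,10,14,14]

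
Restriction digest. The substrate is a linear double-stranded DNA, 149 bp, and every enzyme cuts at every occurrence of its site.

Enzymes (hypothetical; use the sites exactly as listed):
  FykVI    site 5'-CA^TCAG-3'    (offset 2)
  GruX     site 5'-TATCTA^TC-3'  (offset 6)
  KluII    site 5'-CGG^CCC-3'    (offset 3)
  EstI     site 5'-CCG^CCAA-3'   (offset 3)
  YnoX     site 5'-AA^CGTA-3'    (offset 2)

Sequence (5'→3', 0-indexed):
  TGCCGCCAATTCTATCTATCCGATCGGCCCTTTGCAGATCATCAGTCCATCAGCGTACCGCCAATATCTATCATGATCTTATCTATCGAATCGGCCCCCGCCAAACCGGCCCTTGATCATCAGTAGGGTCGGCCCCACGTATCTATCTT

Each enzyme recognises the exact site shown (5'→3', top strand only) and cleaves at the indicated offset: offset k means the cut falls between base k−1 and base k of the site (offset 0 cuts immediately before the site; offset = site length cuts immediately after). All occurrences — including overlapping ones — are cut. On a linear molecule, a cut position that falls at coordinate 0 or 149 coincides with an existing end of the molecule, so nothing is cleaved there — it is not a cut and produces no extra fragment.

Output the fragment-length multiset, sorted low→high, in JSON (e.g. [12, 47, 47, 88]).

[4,5,6,8,9,9,9,10,10,11,13,13,13,14,15]

Scan for sites:
  FykVI (CATCAG, off=2): starts [39, 47, 117] → cuts [41, 49, 119]
  GruX (TATCTATC, off=6): starts [12, 64, 79, 139] → cuts [18, 70, 85, 145]
  KluII (CGGCCC, off=3): starts [24, 91, 106, 129] → cuts [27, 94, 109, 132]
  EstI (CCGCCAA, off=3): starts [2, 57, 97] → cuts [5, 60, 100]
  YnoX (AACGTA, off=2): no sites

All cut coordinates (distinct, sorted): [5, 18, 27, 41, 49, 60, 70, 85, 94, 100, 109, 119, 132, 145]

Fragment lengths:
  [0,5): 5 bp
  [5,18): 13 bp
  [18,27): 9 bp
  [27,41): 14 bp
  [41,49): 8 bp
  [49,60): 11 bp
  [60,70): 10 bp
  [70,85): 15 bp
  [85,94): 9 bp
  [94,100): 6 bp
  [100,109): 9 bp
  [109,119): 10 bp
  [119,132): 13 bp
  [132,145): 13 bp
  [145,149): 4 bp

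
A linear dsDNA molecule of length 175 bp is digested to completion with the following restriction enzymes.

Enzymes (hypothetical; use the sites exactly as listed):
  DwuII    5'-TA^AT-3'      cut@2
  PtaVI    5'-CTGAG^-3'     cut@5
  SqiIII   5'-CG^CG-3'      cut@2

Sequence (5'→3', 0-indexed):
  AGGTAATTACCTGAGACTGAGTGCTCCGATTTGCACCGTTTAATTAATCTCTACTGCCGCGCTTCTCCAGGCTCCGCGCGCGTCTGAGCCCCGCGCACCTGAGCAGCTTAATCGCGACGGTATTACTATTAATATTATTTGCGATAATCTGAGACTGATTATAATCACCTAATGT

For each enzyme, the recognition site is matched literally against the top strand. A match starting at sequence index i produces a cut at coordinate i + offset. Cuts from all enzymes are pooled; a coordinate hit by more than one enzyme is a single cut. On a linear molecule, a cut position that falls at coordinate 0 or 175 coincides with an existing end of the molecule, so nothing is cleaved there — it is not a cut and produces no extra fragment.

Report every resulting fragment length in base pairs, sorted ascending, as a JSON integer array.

[2,2,4,4,4,5,5,6,7,7,8,8,10,10,10,13,15,17,17,21]

Scan for sites:
  DwuII TAAT/2: at [3, 40, 44, 108, 129, 144, 161, 169] ⇒ [5, 42, 46, 110, 131, 146, 163, 171]
  PtaVI CTGAG/5: at [10, 16, 83, 98, 148] ⇒ [15, 21, 88, 103, 153]
  SqiIII CGCG/2: at [57, 74, 76, 78, 91, 112] ⇒ [59, 76, 78, 80, 93, 114]

All cut coordinates (distinct, sorted): [5, 15, 21, 42, 46, 59, 76, 78, 80, 88, 93, 103, 110, 114, 131, 146, 153, 163, 171]

Fragments:
  [0,5): 5 bp
  [5,15): 10 bp
  [15,21): 6 bp
  [21,42): 21 bp
  [42,46): 4 bp
  [46,59): 13 bp
  [59,76): 17 bp
  [76,78): 2 bp
  [78,80): 2 bp
  [80,88): 8 bp
  [88,93): 5 bp
  [93,103): 10 bp
  [103,110): 7 bp
  [110,114): 4 bp
  [114,131): 17 bp
  [131,146): 15 bp
  [146,153): 7 bp
  [153,163): 10 bp
  [163,171): 8 bp
  [171,175): 4 bp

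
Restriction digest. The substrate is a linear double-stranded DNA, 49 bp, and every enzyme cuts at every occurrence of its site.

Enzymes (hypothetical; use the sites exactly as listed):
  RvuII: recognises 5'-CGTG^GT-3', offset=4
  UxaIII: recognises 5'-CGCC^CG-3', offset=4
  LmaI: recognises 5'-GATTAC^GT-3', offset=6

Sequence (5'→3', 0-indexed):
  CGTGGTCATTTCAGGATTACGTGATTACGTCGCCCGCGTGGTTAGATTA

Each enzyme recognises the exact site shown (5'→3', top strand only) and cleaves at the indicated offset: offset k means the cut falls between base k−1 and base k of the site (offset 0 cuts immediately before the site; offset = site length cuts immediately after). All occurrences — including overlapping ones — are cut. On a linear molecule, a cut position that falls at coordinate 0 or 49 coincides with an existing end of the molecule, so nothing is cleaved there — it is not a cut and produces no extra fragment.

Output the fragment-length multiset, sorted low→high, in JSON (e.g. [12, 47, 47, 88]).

[4,6,6,8,9,16]

Scan for sites:
  RvuII CGTGGT/4: at [0, 36] ⇒ [4, 40]
  UxaIII CGCCCG/4: at [30] ⇒ [34]
  LmaI GATTACGT/6: at [14, 22] ⇒ [20, 28]

All cut coordinates (distinct, sorted): [4, 20, 28, 34, 40]

Fragment lengths:
  [0,4): 4 bp
  [4,20): 16 bp
  [20,28): 8 bp
  [28,34): 6 bp
  [34,40): 6 bp
  [40,49): 9 bp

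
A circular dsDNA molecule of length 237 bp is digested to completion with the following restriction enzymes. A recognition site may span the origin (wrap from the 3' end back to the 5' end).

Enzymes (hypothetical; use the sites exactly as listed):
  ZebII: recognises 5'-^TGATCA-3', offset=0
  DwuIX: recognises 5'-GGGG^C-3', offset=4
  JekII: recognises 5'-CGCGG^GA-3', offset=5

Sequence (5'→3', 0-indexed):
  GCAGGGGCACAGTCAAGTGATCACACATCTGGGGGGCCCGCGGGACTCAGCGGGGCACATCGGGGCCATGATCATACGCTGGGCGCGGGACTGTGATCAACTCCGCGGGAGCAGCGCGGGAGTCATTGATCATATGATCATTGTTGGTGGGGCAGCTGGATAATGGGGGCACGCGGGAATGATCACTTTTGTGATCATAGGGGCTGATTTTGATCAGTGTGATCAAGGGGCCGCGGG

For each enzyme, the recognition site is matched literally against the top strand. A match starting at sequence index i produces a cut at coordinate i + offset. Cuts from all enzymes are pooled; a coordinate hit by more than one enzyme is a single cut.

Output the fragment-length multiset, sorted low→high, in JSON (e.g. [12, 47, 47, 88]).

Scan for sites:
  ZebII (TGATCA, off=0): starts [17, 68, 93, 126, 134, 179, 191, 210, 219] → cuts [17, 68, 93, 126, 134, 179, 191, 210, 219]
  DwuIX (GGGGC, off=4): starts [3, 32, 51, 61, 148, 165, 199, 226, 234] → cuts [1, 7, 36, 55, 65, 152, 169, 203, 230]
  JekII (CGCGGGA, off=5): starts [38, 83, 103, 114, 171] → cuts [43, 88, 108, 119, 176]

Pooled cuts: [1, 7, 17, 36, 43, 55, 65, 68, 88, 93, 108, 119, 126, 134, 152, 169, 176, 179, 191, 203, 210, 219, 230]

Fragment lengths:
  1→7: 6 bp
  7→17: 10 bp
  17→36: 19 bp
  36→43: 7 bp
  43→55: 12 bp
  55→65: 10 bp
  65→68: 3 bp
  68→88: 20 bp
  88→93: 5 bp
  93→108: 15 bp
  108→119: 11 bp
  119→126: 7 bp
  126→134: 8 bp
  134→152: 18 bp
  152→169: 17 bp
  169→176: 7 bp
  176→179: 3 bp
  179→191: 12 bp
  191→203: 12 bp
  203→210: 7 bp
  210→219: 9 bp
  219→230: 11 bp
  230→1 (wrap): 237-230+1 = 8 bp

[3,3,5,6,7,7,7,7,8,8,9,10,10,11,11,12,12,12,15,17,18,19,20]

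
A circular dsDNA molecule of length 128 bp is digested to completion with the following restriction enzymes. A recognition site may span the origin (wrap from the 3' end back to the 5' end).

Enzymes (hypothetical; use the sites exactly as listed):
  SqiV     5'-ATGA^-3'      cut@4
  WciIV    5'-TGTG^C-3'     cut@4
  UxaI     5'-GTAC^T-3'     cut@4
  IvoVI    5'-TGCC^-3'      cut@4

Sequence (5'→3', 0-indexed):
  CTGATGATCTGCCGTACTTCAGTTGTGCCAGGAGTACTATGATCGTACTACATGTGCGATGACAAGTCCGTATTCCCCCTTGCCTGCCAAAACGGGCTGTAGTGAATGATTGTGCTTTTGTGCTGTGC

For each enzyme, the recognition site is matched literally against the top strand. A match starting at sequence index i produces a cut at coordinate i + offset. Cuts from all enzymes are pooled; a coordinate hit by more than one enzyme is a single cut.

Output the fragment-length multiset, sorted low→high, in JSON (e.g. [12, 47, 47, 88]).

Per-enzyme occurrences:
  SqiV (ATGA, off=4): starts [3, 38, 58, 105] → cuts [7, 42, 62, 109]
  WciIV (TGTGC, off=4): starts [23, 52, 110, 118, 123] → cuts [27, 56, 114, 122, 127]
  UxaI (GTACT, off=4): starts [13, 33, 44] → cuts [17, 37, 48]
  IvoVI (TGCC, off=4): starts [9, 25, 80, 84, 125] → cuts [1, 13, 29, 84, 88]

Pooled cuts: [1, 7, 13, 17, 27, 29, 37, 42, 48, 56, 62, 84, 88, 109, 114, 122, 127]

Fragments:
  1→7: 6 bp
  7→13: 6 bp
  13→17: 4 bp
  17→27: 10 bp
  27→29: 2 bp
  29→37: 8 bp
  37→42: 5 bp
  42→48: 6 bp
  48→56: 8 bp
  56→62: 6 bp
  62→84: 22 bp
  84→88: 4 bp
  88→109: 21 bp
  109→114: 5 bp
  114→122: 8 bp
  122→127: 5 bp
  127→1 (wrap): 128-127+1 = 2 bp

[2,2,4,4,5,5,5,6,6,6,6,8,8,8,10,21,22]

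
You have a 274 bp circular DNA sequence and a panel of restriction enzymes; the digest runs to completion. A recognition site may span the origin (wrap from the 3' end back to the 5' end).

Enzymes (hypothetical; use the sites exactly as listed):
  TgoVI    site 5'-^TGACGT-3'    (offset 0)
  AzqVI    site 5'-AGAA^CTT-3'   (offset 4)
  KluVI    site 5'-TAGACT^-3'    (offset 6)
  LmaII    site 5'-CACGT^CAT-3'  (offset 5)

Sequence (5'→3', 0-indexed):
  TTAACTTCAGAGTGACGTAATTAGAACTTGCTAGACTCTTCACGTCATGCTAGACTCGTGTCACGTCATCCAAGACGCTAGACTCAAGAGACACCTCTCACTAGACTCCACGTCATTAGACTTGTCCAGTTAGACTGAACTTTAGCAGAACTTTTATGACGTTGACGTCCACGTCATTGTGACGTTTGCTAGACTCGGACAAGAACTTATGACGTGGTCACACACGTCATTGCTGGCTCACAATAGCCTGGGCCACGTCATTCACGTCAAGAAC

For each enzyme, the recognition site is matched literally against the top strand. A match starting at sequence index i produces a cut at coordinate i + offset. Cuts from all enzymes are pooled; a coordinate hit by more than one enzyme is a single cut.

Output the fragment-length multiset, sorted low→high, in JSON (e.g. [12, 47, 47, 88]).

Per-enzyme occurrences:
  TgoVI (TGACGT, off=0): starts [12, 156, 162, 179, 209] → cuts [12, 156, 162, 179, 209]
  AzqVI (AGAACTT, off=4): starts [22, 146, 201, 269] → cuts [26, 150, 205, 273]
  KluVI (TAGACT, off=6): starts [31, 50, 78, 101, 116, 130, 189] → cuts [37, 56, 84, 107, 122, 136, 195]
  LmaII (CACGTCAT, off=5): starts [40, 61, 108, 169, 222, 253] → cuts [45, 66, 113, 174, 227, 258]

Pooled cuts: [12, 26, 37, 45, 56, 66, 84, 107, 113, 122, 136, 150, 156, 162, 174, 179, 195, 205, 209, 227, 258, 273]

Fragments:
  12→26: 14 bp
  26→37: 11 bp
  37→45: 8 bp
  45→56: 11 bp
  56→66: 10 bp
  66→84: 18 bp
  84→107: 23 bp
  107→113: 6 bp
  113→122: 9 bp
  122→136: 14 bp
  136→150: 14 bp
  150→156: 6 bp
  156→162: 6 bp
  162→174: 12 bp
  174→179: 5 bp
  179→195: 16 bp
  195→205: 10 bp
  205→209: 4 bp
  209→227: 18 bp
  227→258: 31 bp
  258→273: 15 bp
  273→12 (wrap): 274-273+12 = 13 bp

[4,5,6,6,6,8,9,10,10,11,11,12,13,14,14,14,15,16,18,18,23,31]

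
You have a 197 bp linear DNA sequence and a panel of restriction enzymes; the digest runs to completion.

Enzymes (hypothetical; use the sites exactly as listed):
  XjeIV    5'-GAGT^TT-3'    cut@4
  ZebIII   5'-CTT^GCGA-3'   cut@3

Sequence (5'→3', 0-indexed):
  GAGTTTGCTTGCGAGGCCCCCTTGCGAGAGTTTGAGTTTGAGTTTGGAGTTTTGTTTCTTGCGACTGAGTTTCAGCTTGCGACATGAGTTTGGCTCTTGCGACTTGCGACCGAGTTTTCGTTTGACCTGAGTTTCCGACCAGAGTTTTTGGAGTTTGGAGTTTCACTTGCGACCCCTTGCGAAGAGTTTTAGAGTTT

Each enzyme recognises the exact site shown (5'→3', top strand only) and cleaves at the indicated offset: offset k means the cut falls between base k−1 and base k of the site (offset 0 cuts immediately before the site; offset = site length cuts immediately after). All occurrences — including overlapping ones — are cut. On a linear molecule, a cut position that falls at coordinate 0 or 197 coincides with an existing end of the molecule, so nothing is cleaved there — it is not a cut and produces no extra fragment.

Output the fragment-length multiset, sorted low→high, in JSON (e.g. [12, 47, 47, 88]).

Scan for sites:
  XjeIV GAGTTT/4: at [0, 27, 33, 39, 46, 66, 85, 111, 128, 141, 150, 157, 183, 191] ⇒ [4, 31, 37, 43, 50, 70, 89, 115, 132, 145, 154, 161, 187, 195]
  ZebIII CTTGCGA/3: at [7, 20, 57, 75, 95, 102, 165, 175] ⇒ [10, 23, 60, 78, 98, 105, 168, 178]

Pooled cuts: [4, 10, 23, 31, 37, 43, 50, 60, 70, 78, 89, 98, 105, 115, 132, 145, 154, 161, 168, 178, 187, 195]

Fragments:
  [0,4): 4 bp
  [4,10): 6 bp
  [10,23): 13 bp
  [23,31): 8 bp
  [31,37): 6 bp
  [37,43): 6 bp
  [43,50): 7 bp
  [50,60): 10 bp
  [60,70): 10 bp
  [70,78): 8 bp
  [78,89): 11 bp
  [89,98): 9 bp
  [98,105): 7 bp
  [105,115): 10 bp
  [115,132): 17 bp
  [132,145): 13 bp
  [145,154): 9 bp
  [154,161): 7 bp
  [161,168): 7 bp
  [168,178): 10 bp
  [178,187): 9 bp
  [187,195): 8 bp
  [195,197): 2 bp

[2,4,6,6,6,7,7,7,7,8,8,8,9,9,9,10,10,10,10,11,13,13,17]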